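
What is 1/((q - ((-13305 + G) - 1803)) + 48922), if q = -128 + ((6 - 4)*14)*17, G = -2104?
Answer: 1/66482 ≈ 1.5042e-5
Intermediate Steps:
q = 348 (q = -128 + (2*14)*17 = -128 + 28*17 = -128 + 476 = 348)
1/((q - ((-13305 + G) - 1803)) + 48922) = 1/((348 - ((-13305 - 2104) - 1803)) + 48922) = 1/((348 - (-15409 - 1803)) + 48922) = 1/((348 - 1*(-17212)) + 48922) = 1/((348 + 17212) + 48922) = 1/(17560 + 48922) = 1/66482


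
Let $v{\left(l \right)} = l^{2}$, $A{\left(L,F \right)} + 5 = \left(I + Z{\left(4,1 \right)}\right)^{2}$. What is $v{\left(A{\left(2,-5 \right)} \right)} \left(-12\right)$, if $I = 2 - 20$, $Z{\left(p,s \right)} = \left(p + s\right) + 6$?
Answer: $-23232$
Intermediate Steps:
$Z{\left(p,s \right)} = 6 + p + s$
$I = -18$ ($I = 2 - 20 = -18$)
$A{\left(L,F \right)} = 44$ ($A{\left(L,F \right)} = -5 + \left(-18 + \left(6 + 4 + 1\right)\right)^{2} = -5 + \left(-18 + 11\right)^{2} = -5 + \left(-7\right)^{2} = -5 + 49 = 44$)
$v{\left(A{\left(2,-5 \right)} \right)} \left(-12\right) = 44^{2} \left(-12\right) = 1936 \left(-12\right) = -23232$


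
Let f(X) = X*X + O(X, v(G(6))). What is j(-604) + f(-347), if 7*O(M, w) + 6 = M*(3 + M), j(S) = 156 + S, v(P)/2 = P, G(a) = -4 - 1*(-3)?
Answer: 959089/7 ≈ 1.3701e+5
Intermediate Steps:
G(a) = -1 (G(a) = -4 + 3 = -1)
v(P) = 2*P
O(M, w) = -6/7 + M*(3 + M)/7 (O(M, w) = -6/7 + (M*(3 + M))/7 = -6/7 + M*(3 + M)/7)
f(X) = -6/7 + 3*X/7 + 8*X²/7 (f(X) = X*X + (-6/7 + X²/7 + 3*X/7) = X² + (-6/7 + X²/7 + 3*X/7) = -6/7 + 3*X/7 + 8*X²/7)
j(-604) + f(-347) = (156 - 604) + (-6/7 + (3/7)*(-347) + (8/7)*(-347)²) = -448 + (-6/7 - 1041/7 + (8/7)*120409) = -448 + (-6/7 - 1041/7 + 963272/7) = -448 + 962225/7 = 959089/7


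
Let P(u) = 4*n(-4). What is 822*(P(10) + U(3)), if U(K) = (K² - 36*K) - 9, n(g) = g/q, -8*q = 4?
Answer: -62472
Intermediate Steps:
q = -½ (q = -⅛*4 = -½ ≈ -0.50000)
n(g) = -2*g (n(g) = g/(-½) = g*(-2) = -2*g)
P(u) = 32 (P(u) = 4*(-2*(-4)) = 4*8 = 32)
U(K) = -9 + K² - 36*K
822*(P(10) + U(3)) = 822*(32 + (-9 + 3² - 36*3)) = 822*(32 + (-9 + 9 - 108)) = 822*(32 - 108) = 822*(-76) = -62472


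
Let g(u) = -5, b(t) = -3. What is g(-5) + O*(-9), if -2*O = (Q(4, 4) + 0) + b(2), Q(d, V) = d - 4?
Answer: -37/2 ≈ -18.500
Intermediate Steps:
Q(d, V) = -4 + d
O = 3/2 (O = -(((-4 + 4) + 0) - 3)/2 = -((0 + 0) - 3)/2 = -(0 - 3)/2 = -½*(-3) = 3/2 ≈ 1.5000)
g(-5) + O*(-9) = -5 + (3/2)*(-9) = -5 - 27/2 = -37/2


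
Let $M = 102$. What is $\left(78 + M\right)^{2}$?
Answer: $32400$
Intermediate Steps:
$\left(78 + M\right)^{2} = \left(78 + 102\right)^{2} = 180^{2} = 32400$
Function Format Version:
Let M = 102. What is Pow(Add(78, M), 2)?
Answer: 32400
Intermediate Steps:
Pow(Add(78, M), 2) = Pow(Add(78, 102), 2) = Pow(180, 2) = 32400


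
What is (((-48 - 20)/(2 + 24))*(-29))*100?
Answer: 98600/13 ≈ 7584.6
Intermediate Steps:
(((-48 - 20)/(2 + 24))*(-29))*100 = (-68/26*(-29))*100 = (-68*1/26*(-29))*100 = -34/13*(-29)*100 = (986/13)*100 = 98600/13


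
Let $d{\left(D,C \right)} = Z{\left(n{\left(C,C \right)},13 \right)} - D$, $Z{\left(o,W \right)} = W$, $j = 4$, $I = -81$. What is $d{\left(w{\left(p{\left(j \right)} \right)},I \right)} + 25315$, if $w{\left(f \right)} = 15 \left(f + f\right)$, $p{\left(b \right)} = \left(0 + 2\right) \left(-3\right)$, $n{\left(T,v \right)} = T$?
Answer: $25508$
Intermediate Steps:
$p{\left(b \right)} = -6$ ($p{\left(b \right)} = 2 \left(-3\right) = -6$)
$w{\left(f \right)} = 30 f$ ($w{\left(f \right)} = 15 \cdot 2 f = 30 f$)
$d{\left(D,C \right)} = 13 - D$
$d{\left(w{\left(p{\left(j \right)} \right)},I \right)} + 25315 = \left(13 - 30 \left(-6\right)\right) + 25315 = \left(13 - -180\right) + 25315 = \left(13 + 180\right) + 25315 = 193 + 25315 = 25508$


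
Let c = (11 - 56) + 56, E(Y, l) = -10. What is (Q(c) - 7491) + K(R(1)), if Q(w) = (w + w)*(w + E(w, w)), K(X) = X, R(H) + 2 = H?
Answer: -7470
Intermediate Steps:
c = 11 (c = -45 + 56 = 11)
R(H) = -2 + H
Q(w) = 2*w*(-10 + w) (Q(w) = (w + w)*(w - 10) = (2*w)*(-10 + w) = 2*w*(-10 + w))
(Q(c) - 7491) + K(R(1)) = (2*11*(-10 + 11) - 7491) + (-2 + 1) = (2*11*1 - 7491) - 1 = (22 - 7491) - 1 = -7469 - 1 = -7470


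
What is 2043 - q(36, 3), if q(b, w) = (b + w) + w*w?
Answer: 1995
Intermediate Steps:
q(b, w) = b + w + w**2 (q(b, w) = (b + w) + w**2 = b + w + w**2)
2043 - q(36, 3) = 2043 - (36 + 3 + 3**2) = 2043 - (36 + 3 + 9) = 2043 - 1*48 = 2043 - 48 = 1995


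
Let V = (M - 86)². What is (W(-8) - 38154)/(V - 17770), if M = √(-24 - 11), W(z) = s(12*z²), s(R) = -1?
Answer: 56736485/15626103 - 6562660*I*√35/109382721 ≈ 3.6309 - 0.35495*I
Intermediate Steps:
W(z) = -1
M = I*√35 (M = √(-35) = I*√35 ≈ 5.9161*I)
V = (-86 + I*√35)² (V = (I*√35 - 86)² = (-86 + I*√35)² ≈ 7361.0 - 1017.6*I)
(W(-8) - 38154)/(V - 17770) = (-1 - 38154)/((86 - I*√35)² - 17770) = -38155/(-17770 + (86 - I*√35)²)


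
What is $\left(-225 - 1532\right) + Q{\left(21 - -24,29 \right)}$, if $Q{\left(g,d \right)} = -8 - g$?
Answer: $-1810$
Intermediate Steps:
$\left(-225 - 1532\right) + Q{\left(21 - -24,29 \right)} = \left(-225 - 1532\right) - \left(29 + 24\right) = -1757 - 53 = -1810$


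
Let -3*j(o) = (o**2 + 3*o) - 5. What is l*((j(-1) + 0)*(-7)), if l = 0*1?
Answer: 0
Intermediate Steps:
j(o) = 5/3 - o - o**2/3 (j(o) = -((o**2 + 3*o) - 5)/3 = -(-5 + o**2 + 3*o)/3 = 5/3 - o - o**2/3)
l = 0
l*((j(-1) + 0)*(-7)) = 0*(((5/3 - 1*(-1) - 1/3*(-1)**2) + 0)*(-7)) = 0*(((5/3 + 1 - 1/3*1) + 0)*(-7)) = 0*(((5/3 + 1 - 1/3) + 0)*(-7)) = 0*((7/3 + 0)*(-7)) = 0*((7/3)*(-7)) = 0*(-49/3) = 0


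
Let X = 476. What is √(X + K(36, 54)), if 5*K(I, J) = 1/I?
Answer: √428405/30 ≈ 21.818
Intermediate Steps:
K(I, J) = 1/(5*I)
√(X + K(36, 54)) = √(476 + (⅕)/36) = √(476 + (⅕)*(1/36)) = √(476 + 1/180) = √(85681/180) = √428405/30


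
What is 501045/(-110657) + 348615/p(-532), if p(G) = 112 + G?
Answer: -2585808597/3098396 ≈ -834.56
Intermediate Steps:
501045/(-110657) + 348615/p(-532) = 501045/(-110657) + 348615/(112 - 532) = 501045*(-1/110657) + 348615/(-420) = -501045/110657 + 348615*(-1/420) = -501045/110657 - 23241/28 = -2585808597/3098396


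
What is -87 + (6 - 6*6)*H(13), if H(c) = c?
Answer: -477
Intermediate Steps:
-87 + (6 - 6*6)*H(13) = -87 + (6 - 6*6)*13 = -87 + (6 - 36)*13 = -87 - 30*13 = -87 - 390 = -477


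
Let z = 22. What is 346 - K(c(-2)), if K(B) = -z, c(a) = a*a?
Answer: 368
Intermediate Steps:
c(a) = a**2
K(B) = -22 (K(B) = -1*22 = -22)
346 - K(c(-2)) = 346 - 1*(-22) = 346 + 22 = 368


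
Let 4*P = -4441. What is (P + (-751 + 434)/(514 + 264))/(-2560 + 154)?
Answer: 576061/1247912 ≈ 0.46162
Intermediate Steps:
P = -4441/4 (P = (1/4)*(-4441) = -4441/4 ≈ -1110.3)
(P + (-751 + 434)/(514 + 264))/(-2560 + 154) = (-4441/4 + (-751 + 434)/(514 + 264))/(-2560 + 154) = (-4441/4 - 317/778)/(-2406) = (-4441/4 - 317*1/778)*(-1/2406) = (-4441/4 - 317/778)*(-1/2406) = -1728183/1556*(-1/2406) = 576061/1247912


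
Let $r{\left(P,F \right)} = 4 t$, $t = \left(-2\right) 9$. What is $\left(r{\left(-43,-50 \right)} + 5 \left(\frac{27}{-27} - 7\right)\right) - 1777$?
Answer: $-1889$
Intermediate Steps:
$t = -18$
$r{\left(P,F \right)} = -72$ ($r{\left(P,F \right)} = 4 \left(-18\right) = -72$)
$\left(r{\left(-43,-50 \right)} + 5 \left(\frac{27}{-27} - 7\right)\right) - 1777 = \left(-72 + 5 \left(\frac{27}{-27} - 7\right)\right) - 1777 = \left(-72 + 5 \left(27 \left(- \frac{1}{27}\right) - 7\right)\right) - 1777 = \left(-72 + 5 \left(-1 - 7\right)\right) - 1777 = \left(-72 + 5 \left(-8\right)\right) - 1777 = \left(-72 - 40\right) - 1777 = -112 - 1777 = -1889$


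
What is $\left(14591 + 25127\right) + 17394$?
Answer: $57112$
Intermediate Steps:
$\left(14591 + 25127\right) + 17394 = 39718 + 17394 = 57112$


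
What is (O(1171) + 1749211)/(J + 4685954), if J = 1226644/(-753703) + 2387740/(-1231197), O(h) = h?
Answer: 812139503192270781/2174179954294738663 ≈ 0.37354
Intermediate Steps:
J = -3309887214088/927956872491 (J = 1226644*(-1/753703) + 2387740*(-1/1231197) = -1226644/753703 - 2387740/1231197 = -3309887214088/927956872491 ≈ -3.5669)
(O(1171) + 1749211)/(J + 4685954) = (1171 + 1749211)/(-3309887214088/927956872491 + 4685954) = 1750382/(4348359908589477326/927956872491) = 1750382*(927956872491/4348359908589477326) = 812139503192270781/2174179954294738663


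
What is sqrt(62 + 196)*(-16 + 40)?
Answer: 24*sqrt(258) ≈ 385.50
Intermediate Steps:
sqrt(62 + 196)*(-16 + 40) = sqrt(258)*24 = 24*sqrt(258)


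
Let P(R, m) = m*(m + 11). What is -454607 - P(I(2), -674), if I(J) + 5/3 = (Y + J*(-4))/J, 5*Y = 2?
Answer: -901469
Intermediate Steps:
Y = ⅖ (Y = (⅕)*2 = ⅖ ≈ 0.40000)
I(J) = -5/3 + (⅖ - 4*J)/J (I(J) = -5/3 + (⅖ + J*(-4))/J = -5/3 + (⅖ - 4*J)/J)
P(R, m) = m*(11 + m)
-454607 - P(I(2), -674) = -454607 - (-674)*(11 - 674) = -454607 - (-674)*(-663) = -454607 - 1*446862 = -454607 - 446862 = -901469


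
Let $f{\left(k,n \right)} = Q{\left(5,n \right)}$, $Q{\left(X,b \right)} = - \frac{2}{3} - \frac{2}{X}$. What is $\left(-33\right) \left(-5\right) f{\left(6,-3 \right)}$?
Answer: $-176$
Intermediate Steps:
$Q{\left(X,b \right)} = - \frac{2}{3} - \frac{2}{X}$ ($Q{\left(X,b \right)} = \left(-2\right) \frac{1}{3} - \frac{2}{X} = - \frac{2}{3} - \frac{2}{X}$)
$f{\left(k,n \right)} = - \frac{16}{15}$ ($f{\left(k,n \right)} = - \frac{2}{3} - \frac{2}{5} = - \frac{16}{15}$)
$\left(-33\right) \left(-5\right) f{\left(6,-3 \right)} = \left(-33\right) \left(-5\right) \left(- \frac{16}{15}\right) = 165 \left(- \frac{16}{15}\right) = -176$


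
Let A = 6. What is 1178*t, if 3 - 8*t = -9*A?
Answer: 33573/4 ≈ 8393.3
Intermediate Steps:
t = 57/8 (t = 3/8 - (-9)*6/8 = 3/8 - 1/8*(-54) = 3/8 + 27/4 = 57/8 ≈ 7.1250)
1178*t = 1178*(57/8) = 33573/4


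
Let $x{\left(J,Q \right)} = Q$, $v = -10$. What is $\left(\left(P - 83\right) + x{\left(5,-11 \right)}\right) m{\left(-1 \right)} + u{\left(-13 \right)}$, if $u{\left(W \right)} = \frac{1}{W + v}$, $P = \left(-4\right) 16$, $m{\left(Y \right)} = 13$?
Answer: $- \frac{47243}{23} \approx -2054.0$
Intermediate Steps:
$P = -64$
$u{\left(W \right)} = \frac{1}{-10 + W}$ ($u{\left(W \right)} = \frac{1}{W - 10} = \frac{1}{-10 + W}$)
$\left(\left(P - 83\right) + x{\left(5,-11 \right)}\right) m{\left(-1 \right)} + u{\left(-13 \right)} = \left(\left(-64 - 83\right) - 11\right) 13 + \frac{1}{-10 - 13} = \left(-147 - 11\right) 13 + \frac{1}{-23} = \left(-158\right) 13 - \frac{1}{23} = -2054 - \frac{1}{23} = - \frac{47243}{23}$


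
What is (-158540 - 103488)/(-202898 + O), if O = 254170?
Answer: -5039/986 ≈ -5.1105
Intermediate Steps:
(-158540 - 103488)/(-202898 + O) = (-158540 - 103488)/(-202898 + 254170) = -262028/51272 = -262028*1/51272 = -5039/986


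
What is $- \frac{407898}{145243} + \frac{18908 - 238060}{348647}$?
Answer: $- \frac{174042707942}{50638536221} \approx -3.437$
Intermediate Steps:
$- \frac{407898}{145243} + \frac{18908 - 238060}{348647} = \left(-407898\right) \frac{1}{145243} - \frac{219152}{348647} = - \frac{407898}{145243} - \frac{219152}{348647} = - \frac{174042707942}{50638536221}$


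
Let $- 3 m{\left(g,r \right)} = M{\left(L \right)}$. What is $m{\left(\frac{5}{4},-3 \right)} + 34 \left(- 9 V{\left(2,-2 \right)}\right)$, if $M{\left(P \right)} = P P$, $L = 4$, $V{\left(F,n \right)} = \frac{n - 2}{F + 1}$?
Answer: $\frac{1208}{3} \approx 402.67$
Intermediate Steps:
$V{\left(F,n \right)} = \frac{-2 + n}{1 + F}$
$M{\left(P \right)} = P^{2}$
$m{\left(g,r \right)} = - \frac{16}{3}$ ($m{\left(g,r \right)} = - \frac{4^{2}}{3} = \left(- \frac{1}{3}\right) 16 = - \frac{16}{3}$)
$m{\left(\frac{5}{4},-3 \right)} + 34 \left(- 9 V{\left(2,-2 \right)}\right) = - \frac{16}{3} + 34 \left(- 9 \frac{-2 - 2}{1 + 2}\right) = - \frac{16}{3} + 34 \left(- 9 \cdot \frac{1}{3} \left(-4\right)\right) = - \frac{16}{3} + 34 \left(\left(-9\right) \left(- \frac{4}{3}\right)\right) = - \frac{16}{3} + 34 \cdot 12 = - \frac{16}{3} + 408 = \frac{1208}{3}$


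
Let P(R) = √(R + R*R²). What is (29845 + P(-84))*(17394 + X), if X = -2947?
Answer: 431170715 + 28894*I*√148197 ≈ 4.3117e+8 + 1.1123e+7*I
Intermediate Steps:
P(R) = √(R + R³)
(29845 + P(-84))*(17394 + X) = (29845 + √(-84 + (-84)³))*(17394 - 2947) = (29845 + √(-84 - 592704))*14447 = (29845 + √(-592788))*14447 = (29845 + 2*I*√148197)*14447 = 431170715 + 28894*I*√148197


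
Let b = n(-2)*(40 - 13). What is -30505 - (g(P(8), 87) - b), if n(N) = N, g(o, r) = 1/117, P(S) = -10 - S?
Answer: -3575404/117 ≈ -30559.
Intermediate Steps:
g(o, r) = 1/117
b = -54 (b = -2*(40 - 13) = -2*27 = -54)
-30505 - (g(P(8), 87) - b) = -30505 - (1/117 - 1*(-54)) = -30505 - (1/117 + 54) = -30505 - 1*6319/117 = -30505 - 6319/117 = -3575404/117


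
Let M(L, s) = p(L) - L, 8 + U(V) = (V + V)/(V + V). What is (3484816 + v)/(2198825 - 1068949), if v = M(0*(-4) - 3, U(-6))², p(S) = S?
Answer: 871204/282469 ≈ 3.0842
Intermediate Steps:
U(V) = -7 (U(V) = -8 + (V + V)/(V + V) = -8 + (2*V)/((2*V)) = -8 + (2*V)*(1/(2*V)) = -8 + 1 = -7)
M(L, s) = 0 (M(L, s) = L - L = 0)
v = 0 (v = 0² = 0)
(3484816 + v)/(2198825 - 1068949) = (3484816 + 0)/(2198825 - 1068949) = 3484816/1129876 = 3484816*(1/1129876) = 871204/282469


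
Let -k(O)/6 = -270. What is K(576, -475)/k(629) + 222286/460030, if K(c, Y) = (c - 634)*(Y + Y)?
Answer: 642693908/18631215 ≈ 34.496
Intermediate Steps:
K(c, Y) = 2*Y*(-634 + c) (K(c, Y) = (-634 + c)*(2*Y) = 2*Y*(-634 + c))
k(O) = 1620 (k(O) = -6*(-270) = 1620)
K(576, -475)/k(629) + 222286/460030 = (2*(-475)*(-634 + 576))/1620 + 222286/460030 = (2*(-475)*(-58))*(1/1620) + 222286*(1/460030) = 55100*(1/1620) + 111143/230015 = 2755/81 + 111143/230015 = 642693908/18631215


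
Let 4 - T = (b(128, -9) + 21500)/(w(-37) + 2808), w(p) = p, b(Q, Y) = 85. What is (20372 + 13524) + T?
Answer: 93915315/2771 ≈ 33892.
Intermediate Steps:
T = -10501/2771 (T = 4 - (85 + 21500)/(-37 + 2808) = 4 - 21585/2771 = -10501/2771 ≈ -3.7896)
(20372 + 13524) + T = (20372 + 13524) - 10501/2771 = 33896 - 10501/2771 = 93915315/2771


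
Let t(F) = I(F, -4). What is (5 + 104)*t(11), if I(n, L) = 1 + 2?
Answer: 327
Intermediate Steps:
I(n, L) = 3
t(F) = 3
(5 + 104)*t(11) = (5 + 104)*3 = 109*3 = 327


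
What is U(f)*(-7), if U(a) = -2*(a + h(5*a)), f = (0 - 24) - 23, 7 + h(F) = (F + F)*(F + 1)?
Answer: 1538964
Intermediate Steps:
h(F) = -7 + 2*F*(1 + F) (h(F) = -7 + (F + F)*(F + 1) = -7 + (2*F)*(1 + F) = -7 + 2*F*(1 + F))
f = -47 (f = -24 - 23 = -47)
U(a) = 14 - 100*a² - 22*a (U(a) = -2*(a + (-7 + 2*(5*a) + 2*(5*a)²)) = -2*(a + (-7 + 10*a + 2*(25*a²))) = -2*(a + (-7 + 10*a + 50*a²)) = -2*(-7 + 11*a + 50*a²) = 14 - 100*a² - 22*a)
U(f)*(-7) = (14 - 100*(-47)² - 22*(-47))*(-7) = (14 - 100*2209 + 1034)*(-7) = (14 - 220900 + 1034)*(-7) = -219852*(-7) = 1538964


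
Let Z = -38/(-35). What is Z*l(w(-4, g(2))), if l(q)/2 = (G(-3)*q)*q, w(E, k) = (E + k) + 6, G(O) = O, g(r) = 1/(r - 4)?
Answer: -513/35 ≈ -14.657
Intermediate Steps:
g(r) = 1/(-4 + r)
w(E, k) = 6 + E + k
l(q) = -6*q² (l(q) = 2*((-3*q)*q) = 2*(-3*q²) = -6*q²)
Z = 38/35 (Z = -38*(-1/35) = 38/35 ≈ 1.0857)
Z*l(w(-4, g(2))) = 38*(-6*(6 - 4 + 1/(-4 + 2))²)/35 = 38*(-6*(6 - 4 + 1/(-2))²)/35 = 38*(-6*(6 - 4 - ½)²)/35 = 38*(-6*(3/2)²)/35 = 38*(-6*9/4)/35 = (38/35)*(-27/2) = -513/35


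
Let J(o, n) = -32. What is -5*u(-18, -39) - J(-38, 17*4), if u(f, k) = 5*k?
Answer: 1007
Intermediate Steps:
-5*u(-18, -39) - J(-38, 17*4) = -25*(-39) - 1*(-32) = -5*(-195) + 32 = 975 + 32 = 1007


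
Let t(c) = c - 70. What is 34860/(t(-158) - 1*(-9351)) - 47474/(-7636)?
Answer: 116549377/11610538 ≈ 10.038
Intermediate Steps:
t(c) = -70 + c
34860/(t(-158) - 1*(-9351)) - 47474/(-7636) = 34860/((-70 - 158) - 1*(-9351)) - 47474/(-7636) = 34860/(-228 + 9351) - 47474*(-1/7636) = 34860/9123 + 23737/3818 = 34860*(1/9123) + 23737/3818 = 11620/3041 + 23737/3818 = 116549377/11610538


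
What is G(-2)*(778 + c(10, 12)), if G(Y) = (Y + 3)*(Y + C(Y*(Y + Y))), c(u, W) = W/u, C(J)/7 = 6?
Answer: 31168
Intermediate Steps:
C(J) = 42 (C(J) = 7*6 = 42)
G(Y) = (3 + Y)*(42 + Y) (G(Y) = (Y + 3)*(Y + 42) = (3 + Y)*(42 + Y))
G(-2)*(778 + c(10, 12)) = (126 + (-2)² + 45*(-2))*(778 + 12/10) = (126 + 4 - 90)*(778 + 12*(⅒)) = 40*(778 + 6/5) = 40*(3896/5) = 31168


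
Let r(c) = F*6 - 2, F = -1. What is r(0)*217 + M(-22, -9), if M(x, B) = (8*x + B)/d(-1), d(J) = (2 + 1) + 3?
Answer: -10601/6 ≈ -1766.8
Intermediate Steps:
r(c) = -8 (r(c) = -1*6 - 2 = -6 - 2 = -8)
d(J) = 6 (d(J) = 3 + 3 = 6)
M(x, B) = B/6 + 4*x/3 (M(x, B) = (8*x + B)/6 = (B + 8*x)*(⅙) = B/6 + 4*x/3)
r(0)*217 + M(-22, -9) = -8*217 + ((⅙)*(-9) + (4/3)*(-22)) = -1736 + (-3/2 - 88/3) = -1736 - 185/6 = -10601/6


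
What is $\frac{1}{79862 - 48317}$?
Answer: $\frac{1}{31545} \approx 3.1701 \cdot 10^{-5}$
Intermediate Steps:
$\frac{1}{79862 - 48317} = \frac{1}{31545}$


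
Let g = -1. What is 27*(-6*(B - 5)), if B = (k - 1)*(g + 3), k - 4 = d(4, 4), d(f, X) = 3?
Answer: -1134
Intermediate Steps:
k = 7 (k = 4 + 3 = 7)
B = 12 (B = (7 - 1)*(-1 + 3) = 6*2 = 12)
27*(-6*(B - 5)) = 27*(-6*(12 - 5)) = 27*(-6*7) = 27*(-1*42) = 27*(-42) = -1134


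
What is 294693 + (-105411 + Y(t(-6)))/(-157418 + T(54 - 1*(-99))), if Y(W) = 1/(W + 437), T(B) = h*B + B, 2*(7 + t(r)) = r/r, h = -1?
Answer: 39941865841183/135536898 ≈ 2.9469e+5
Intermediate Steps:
t(r) = -13/2 (t(r) = -7 + (r/r)/2 = -7 + (1/2)*1 = -7 + 1/2 = -13/2)
T(B) = 0 (T(B) = -B + B = 0)
Y(W) = 1/(437 + W)
294693 + (-105411 + Y(t(-6)))/(-157418 + T(54 - 1*(-99))) = 294693 + (-105411 + 1/(437 - 13/2))/(-157418 + 0) = 294693 + (-105411 + 1/(861/2))/(-157418) = 294693 + (-105411 + 2/861)*(-1/157418) = 294693 - 90758869/861*(-1/157418) = 294693 + 90758869/135536898 = 39941865841183/135536898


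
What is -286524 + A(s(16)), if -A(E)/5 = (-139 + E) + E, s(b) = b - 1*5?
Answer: -285939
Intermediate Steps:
s(b) = -5 + b (s(b) = b - 5 = -5 + b)
A(E) = 695 - 10*E (A(E) = -5*((-139 + E) + E) = -5*(-139 + 2*E) = 695 - 10*E)
-286524 + A(s(16)) = -286524 + (695 - 10*(-5 + 16)) = -286524 + (695 - 10*11) = -286524 + (695 - 110) = -286524 + 585 = -285939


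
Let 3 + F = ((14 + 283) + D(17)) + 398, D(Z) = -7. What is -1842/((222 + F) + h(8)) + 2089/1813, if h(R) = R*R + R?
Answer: -1294415/1774927 ≈ -0.72928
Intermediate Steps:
h(R) = R + R² (h(R) = R² + R = R + R²)
F = 685 (F = -3 + (((14 + 283) - 7) + 398) = -3 + ((297 - 7) + 398) = -3 + (290 + 398) = -3 + 688 = 685)
-1842/((222 + F) + h(8)) + 2089/1813 = -1842/((222 + 685) + 8*(1 + 8)) + 2089/1813 = -1842/(907 + 8*9) + 2089*(1/1813) = -1842/(907 + 72) + 2089/1813 = -1842/979 + 2089/1813 = -1294415/1774927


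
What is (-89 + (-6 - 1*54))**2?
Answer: 22201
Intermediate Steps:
(-89 + (-6 - 1*54))**2 = (-89 + (-6 - 54))**2 = (-89 - 60)**2 = (-149)**2 = 22201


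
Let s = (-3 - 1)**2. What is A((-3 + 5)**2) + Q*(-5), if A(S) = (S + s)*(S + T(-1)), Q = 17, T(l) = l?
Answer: -25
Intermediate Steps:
s = 16 (s = (-4)**2 = 16)
A(S) = (-1 + S)*(16 + S) (A(S) = (S + 16)*(S - 1) = (16 + S)*(-1 + S) = (-1 + S)*(16 + S))
A((-3 + 5)**2) + Q*(-5) = (-16 + ((-3 + 5)**2)**2 + 15*(-3 + 5)**2) + 17*(-5) = (-16 + (2**2)**2 + 15*2**2) - 85 = (-16 + 4**2 + 15*4) - 85 = (-16 + 16 + 60) - 85 = 60 - 85 = -25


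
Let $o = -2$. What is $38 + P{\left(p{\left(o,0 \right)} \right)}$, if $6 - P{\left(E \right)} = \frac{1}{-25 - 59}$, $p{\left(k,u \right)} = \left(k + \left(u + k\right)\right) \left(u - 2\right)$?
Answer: $\frac{3697}{84} \approx 44.012$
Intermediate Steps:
$p{\left(k,u \right)} = \left(-2 + u\right) \left(u + 2 k\right)$ ($p{\left(k,u \right)} = \left(k + \left(k + u\right)\right) \left(-2 + u\right) = \left(u + 2 k\right) \left(-2 + u\right) = \left(-2 + u\right) \left(u + 2 k\right)$)
$P{\left(E \right)} = \frac{505}{84}$ ($P{\left(E \right)} = 6 - \frac{1}{-25 - 59} = 6 - \frac{1}{-84} = 6 - - \frac{1}{84} = 6 + \frac{1}{84} = \frac{505}{84}$)
$38 + P{\left(p{\left(o,0 \right)} \right)} = 38 + \frac{505}{84} = \frac{3697}{84}$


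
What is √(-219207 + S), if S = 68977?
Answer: I*√150230 ≈ 387.6*I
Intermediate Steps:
√(-219207 + S) = √(-219207 + 68977) = √(-150230) = I*√150230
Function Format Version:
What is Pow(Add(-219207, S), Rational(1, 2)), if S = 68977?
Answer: Mul(I, Pow(150230, Rational(1, 2))) ≈ Mul(387.60, I)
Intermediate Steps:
Pow(Add(-219207, S), Rational(1, 2)) = Pow(Add(-219207, 68977), Rational(1, 2)) = Pow(-150230, Rational(1, 2)) = Mul(I, Pow(150230, Rational(1, 2)))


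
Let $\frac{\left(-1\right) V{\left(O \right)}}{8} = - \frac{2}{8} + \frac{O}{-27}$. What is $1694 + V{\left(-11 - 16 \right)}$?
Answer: $1688$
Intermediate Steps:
$V{\left(O \right)} = 2 + \frac{8 O}{27}$ ($V{\left(O \right)} = - 8 \left(- \frac{2}{8} + \frac{O}{-27}\right) = - 8 \left(\left(-2\right) \frac{1}{8} + O \left(- \frac{1}{27}\right)\right) = - 8 \left(- \frac{1}{4} - \frac{O}{27}\right) = 2 + \frac{8 O}{27}$)
$1694 + V{\left(-11 - 16 \right)} = 1694 + \left(2 + \frac{8 \left(-11 - 16\right)}{27}\right) = 1694 + \left(2 + \frac{8}{27} \left(-27\right)\right) = 1694 + \left(2 - 8\right) = 1694 - 6 = 1688$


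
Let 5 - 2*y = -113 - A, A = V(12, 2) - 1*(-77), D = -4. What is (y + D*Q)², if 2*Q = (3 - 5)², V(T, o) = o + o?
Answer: 33489/4 ≈ 8372.3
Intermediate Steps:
V(T, o) = 2*o
A = 81 (A = 2*2 - 1*(-77) = 4 + 77 = 81)
Q = 2 (Q = (3 - 5)²/2 = (½)*(-2)² = (½)*4 = 2)
y = 199/2 (y = 5/2 - (-113 - 1*81)/2 = 5/2 - (-113 - 81)/2 = 5/2 - ½*(-194) = 5/2 + 97 = 199/2 ≈ 99.500)
(y + D*Q)² = (199/2 - 4*2)² = (199/2 - 8)² = (183/2)² = 33489/4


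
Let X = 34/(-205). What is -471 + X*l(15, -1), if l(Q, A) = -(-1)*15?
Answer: -19413/41 ≈ -473.49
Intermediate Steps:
l(Q, A) = 15 (l(Q, A) = -1*(-15) = 15)
X = -34/205 (X = 34*(-1/205) = -34/205 ≈ -0.16585)
-471 + X*l(15, -1) = -471 - 34/205*15 = -471 - 102/41 = -19413/41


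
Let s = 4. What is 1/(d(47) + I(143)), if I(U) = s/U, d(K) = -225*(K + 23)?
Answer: -143/2252246 ≈ -6.3492e-5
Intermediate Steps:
d(K) = -5175 - 225*K (d(K) = -225*(23 + K) = -5175 - 225*K)
I(U) = 4/U
1/(d(47) + I(143)) = 1/((-5175 - 225*47) + 4/143) = 1/((-5175 - 10575) + 4*(1/143)) = 1/(-15750 + 4/143) = 1/(-2252246/143) = -143/2252246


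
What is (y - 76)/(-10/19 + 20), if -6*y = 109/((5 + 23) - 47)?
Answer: -1711/444 ≈ -3.8536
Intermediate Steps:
y = 109/114 (y = -109/(6*((5 + 23) - 47)) = -109/(6*(28 - 47)) = -109/(6*(-19)) = -109*(-1)/(6*19) = -⅙*(-109/19) = 109/114 ≈ 0.95614)
(y - 76)/(-10/19 + 20) = (109/114 - 76)/(-10/19 + 20) = -8555/(114*(-10*1/19 + 20)) = -8555/(114*(-10/19 + 20)) = -8555/(114*370/19) = -8555/114*19/370 = -1711/444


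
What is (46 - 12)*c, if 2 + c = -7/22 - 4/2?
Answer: -1615/11 ≈ -146.82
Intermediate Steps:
c = -95/22 (c = -2 + (-7/22 - 4/2) = -2 + (-7*1/22 - 4*½) = -2 + (-7/22 - 2) = -2 - 51/22 = -95/22 ≈ -4.3182)
(46 - 12)*c = (46 - 12)*(-95/22) = 34*(-95/22) = -1615/11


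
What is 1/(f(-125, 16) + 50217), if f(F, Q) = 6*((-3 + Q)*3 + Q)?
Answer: 1/50547 ≈ 1.9784e-5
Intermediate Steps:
f(F, Q) = -54 + 24*Q (f(F, Q) = 6*((-9 + 3*Q) + Q) = 6*(-9 + 4*Q) = -54 + 24*Q)
1/(f(-125, 16) + 50217) = 1/((-54 + 24*16) + 50217) = 1/((-54 + 384) + 50217) = 1/(330 + 50217) = 1/50547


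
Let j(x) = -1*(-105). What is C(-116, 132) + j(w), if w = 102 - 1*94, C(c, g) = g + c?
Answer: 121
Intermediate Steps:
C(c, g) = c + g
w = 8 (w = 102 - 94 = 8)
j(x) = 105
C(-116, 132) + j(w) = (-116 + 132) + 105 = 16 + 105 = 121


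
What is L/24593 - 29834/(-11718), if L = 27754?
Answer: 75637781/20584341 ≈ 3.6745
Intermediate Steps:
L/24593 - 29834/(-11718) = 27754/24593 - 29834/(-11718) = 27754*(1/24593) - 29834*(-1/11718) = 27754/24593 + 2131/837 = 75637781/20584341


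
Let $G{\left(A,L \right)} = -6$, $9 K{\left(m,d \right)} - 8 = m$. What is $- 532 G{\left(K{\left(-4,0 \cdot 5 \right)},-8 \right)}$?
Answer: $3192$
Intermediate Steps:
$K{\left(m,d \right)} = \frac{8}{9} + \frac{m}{9}$
$- 532 G{\left(K{\left(-4,0 \cdot 5 \right)},-8 \right)} = \left(-532\right) \left(-6\right) = 3192$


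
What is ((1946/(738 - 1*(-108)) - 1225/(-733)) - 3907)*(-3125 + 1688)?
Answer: 579671012791/103353 ≈ 5.6087e+6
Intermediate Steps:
((1946/(738 - 1*(-108)) - 1225/(-733)) - 3907)*(-3125 + 1688) = ((1946/(738 + 108) - 1225*(-1/733)) - 3907)*(-1437) = ((1946/846 + 1225/733) - 3907)*(-1437) = ((1946*(1/846) + 1225/733) - 3907)*(-1437) = ((973/423 + 1225/733) - 3907)*(-1437) = (1231384/310059 - 3907)*(-1437) = -1210169129/310059*(-1437) = 579671012791/103353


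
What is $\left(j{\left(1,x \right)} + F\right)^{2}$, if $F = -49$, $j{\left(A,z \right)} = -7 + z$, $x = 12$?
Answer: $1936$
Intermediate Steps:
$\left(j{\left(1,x \right)} + F\right)^{2} = \left(\left(-7 + 12\right) - 49\right)^{2} = \left(5 - 49\right)^{2} = \left(-44\right)^{2} = 1936$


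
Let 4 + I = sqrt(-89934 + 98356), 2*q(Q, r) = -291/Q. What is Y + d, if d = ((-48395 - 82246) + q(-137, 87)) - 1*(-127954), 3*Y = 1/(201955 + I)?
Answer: -30015008131606255/11174870246246 - sqrt(8422)/122352593937 ≈ -2685.9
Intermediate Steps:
q(Q, r) = -291/(2*Q) (q(Q, r) = (-291/Q)/2 = -291/(2*Q))
I = -4 + sqrt(8422) (I = -4 + sqrt(-89934 + 98356) = -4 + sqrt(8422) ≈ 87.771)
Y = 1/(3*(201951 + sqrt(8422))) (Y = 1/(3*(201955 + (-4 + sqrt(8422)))) = 1/(3*(201951 + sqrt(8422))) ≈ 1.6498e-6)
d = -735947/274 (d = ((-48395 - 82246) - 291/2/(-137)) - 1*(-127954) = (-130641 - 291/2*(-1/137)) + 127954 = (-130641 + 291/274) + 127954 = -35795343/274 + 127954 = -735947/274 ≈ -2685.9)
Y + d = (67317/40784197979 - sqrt(8422)/122352593937) - 735947/274 = -30015008131606255/11174870246246 - sqrt(8422)/122352593937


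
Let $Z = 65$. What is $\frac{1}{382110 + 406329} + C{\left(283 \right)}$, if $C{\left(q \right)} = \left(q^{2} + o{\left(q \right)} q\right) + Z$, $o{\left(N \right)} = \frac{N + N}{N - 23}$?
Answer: $\frac{8278695439981}{102497070} \approx 80770.0$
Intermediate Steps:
$o{\left(N \right)} = \frac{2 N}{-23 + N}$
$C{\left(q \right)} = 65 + q^{2} + \frac{2 q^{2}}{-23 + q}$ ($C{\left(q \right)} = \left(q^{2} + \frac{2 q}{-23 + q} q\right) + 65 = \left(q^{2} + \frac{2 q^{2}}{-23 + q}\right) + 65 = 65 + q^{2} + \frac{2 q^{2}}{-23 + q}$)
$\frac{1}{382110 + 406329} + C{\left(283 \right)} = \frac{1}{382110 + 406329} + \frac{2 \cdot 283^{2} + \left(-23 + 283\right) \left(65 + 283^{2}\right)}{-23 + 283} = \frac{1}{788439} + \frac{2 \cdot 80089 + 260 \left(65 + 80089\right)}{260} = \frac{1}{788439} + \frac{160178 + 260 \cdot 80154}{260} = \frac{1}{788439} + \frac{160178 + 20840040}{260} = \frac{1}{788439} + \frac{1}{260} \cdot 21000218 = \frac{1}{788439} + \frac{10500109}{130} = \frac{8278695439981}{102497070}$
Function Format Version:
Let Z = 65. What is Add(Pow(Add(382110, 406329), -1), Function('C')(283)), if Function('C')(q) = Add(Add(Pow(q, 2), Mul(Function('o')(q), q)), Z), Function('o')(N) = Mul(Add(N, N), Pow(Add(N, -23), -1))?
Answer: Rational(8278695439981, 102497070) ≈ 80770.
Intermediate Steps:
Function('o')(N) = Mul(2, N, Pow(Add(-23, N), -1)) (Function('o')(N) = Mul(Mul(2, N), Pow(Add(-23, N), -1)) = Mul(2, N, Pow(Add(-23, N), -1)))
Function('C')(q) = Add(65, Pow(q, 2), Mul(2, Pow(q, 2), Pow(Add(-23, q), -1))) (Function('C')(q) = Add(Add(Pow(q, 2), Mul(Mul(2, q, Pow(Add(-23, q), -1)), q)), 65) = Add(Add(Pow(q, 2), Mul(2, Pow(q, 2), Pow(Add(-23, q), -1))), 65) = Add(65, Pow(q, 2), Mul(2, Pow(q, 2), Pow(Add(-23, q), -1))))
Add(Pow(Add(382110, 406329), -1), Function('C')(283)) = Add(Pow(Add(382110, 406329), -1), Mul(Pow(Add(-23, 283), -1), Add(Mul(2, Pow(283, 2)), Mul(Add(-23, 283), Add(65, Pow(283, 2)))))) = Add(Pow(788439, -1), Mul(Pow(260, -1), Add(Mul(2, 80089), Mul(260, Add(65, 80089))))) = Add(Rational(1, 788439), Mul(Rational(1, 260), Add(160178, Mul(260, 80154)))) = Add(Rational(1, 788439), Mul(Rational(1, 260), Add(160178, 20840040))) = Add(Rational(1, 788439), Mul(Rational(1, 260), 21000218)) = Add(Rational(1, 788439), Rational(10500109, 130)) = Rational(8278695439981, 102497070)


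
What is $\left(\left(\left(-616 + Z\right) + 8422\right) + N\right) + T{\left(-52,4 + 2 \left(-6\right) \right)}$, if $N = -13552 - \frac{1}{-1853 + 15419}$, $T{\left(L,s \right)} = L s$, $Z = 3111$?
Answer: $- \frac{30102955}{13566} \approx -2219.0$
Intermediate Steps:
$N = - \frac{183846433}{13566}$ ($N = -13552 - \frac{1}{13566} = - \frac{183846433}{13566} \approx -13552.0$)
$\left(\left(\left(-616 + Z\right) + 8422\right) + N\right) + T{\left(-52,4 + 2 \left(-6\right) \right)} = \left(\left(\left(-616 + 3111\right) + 8422\right) - \frac{183846433}{13566}\right) - 52 \left(4 + 2 \left(-6\right)\right) = \left(\left(2495 + 8422\right) - \frac{183846433}{13566}\right) - 52 \left(4 - 12\right) = \left(10917 - \frac{183846433}{13566}\right) - -416 = - \frac{35746411}{13566} + 416 = - \frac{30102955}{13566}$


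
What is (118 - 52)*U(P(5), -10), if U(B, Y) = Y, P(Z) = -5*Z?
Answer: -660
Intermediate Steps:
(118 - 52)*U(P(5), -10) = (118 - 52)*(-10) = 66*(-10) = -660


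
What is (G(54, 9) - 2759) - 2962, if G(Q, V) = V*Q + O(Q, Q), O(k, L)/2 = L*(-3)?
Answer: -5559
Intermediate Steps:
O(k, L) = -6*L (O(k, L) = 2*(L*(-3)) = 2*(-3*L) = -6*L)
G(Q, V) = -6*Q + Q*V (G(Q, V) = V*Q - 6*Q = Q*V - 6*Q = -6*Q + Q*V)
(G(54, 9) - 2759) - 2962 = (54*(-6 + 9) - 2759) - 2962 = (54*3 - 2759) - 2962 = (162 - 2759) - 2962 = -2597 - 2962 = -5559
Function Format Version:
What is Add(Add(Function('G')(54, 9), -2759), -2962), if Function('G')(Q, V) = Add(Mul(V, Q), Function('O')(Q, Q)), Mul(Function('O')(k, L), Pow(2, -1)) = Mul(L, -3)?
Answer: -5559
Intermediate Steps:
Function('O')(k, L) = Mul(-6, L) (Function('O')(k, L) = Mul(2, Mul(L, -3)) = Mul(2, Mul(-3, L)) = Mul(-6, L))
Function('G')(Q, V) = Add(Mul(-6, Q), Mul(Q, V)) (Function('G')(Q, V) = Add(Mul(V, Q), Mul(-6, Q)) = Add(Mul(Q, V), Mul(-6, Q)) = Add(Mul(-6, Q), Mul(Q, V)))
Add(Add(Function('G')(54, 9), -2759), -2962) = Add(Add(Mul(54, Add(-6, 9)), -2759), -2962) = Add(Add(Mul(54, 3), -2759), -2962) = Add(Add(162, -2759), -2962) = Add(-2597, -2962) = -5559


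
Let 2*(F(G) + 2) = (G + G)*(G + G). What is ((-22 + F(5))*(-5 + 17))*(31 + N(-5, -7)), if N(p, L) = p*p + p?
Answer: 15912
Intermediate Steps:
N(p, L) = p + p² (N(p, L) = p² + p = p + p²)
F(G) = -2 + 2*G² (F(G) = -2 + ((G + G)*(G + G))/2 = -2 + ((2*G)*(2*G))/2 = -2 + (4*G²)/2 = -2 + 2*G²)
((-22 + F(5))*(-5 + 17))*(31 + N(-5, -7)) = ((-22 + (-2 + 2*5²))*(-5 + 17))*(31 - 5*(1 - 5)) = ((-22 + (-2 + 2*25))*12)*(31 - 5*(-4)) = ((-22 + (-2 + 50))*12)*(31 + 20) = ((-22 + 48)*12)*51 = (26*12)*51 = 312*51 = 15912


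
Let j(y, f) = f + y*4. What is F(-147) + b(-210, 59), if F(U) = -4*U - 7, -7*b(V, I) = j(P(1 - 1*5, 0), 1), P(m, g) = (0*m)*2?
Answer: 4066/7 ≈ 580.86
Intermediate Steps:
P(m, g) = 0 (P(m, g) = 0*2 = 0)
j(y, f) = f + 4*y
b(V, I) = -⅐ (b(V, I) = -(1 + 4*0)/7 = -(1 + 0)/7 = -⅐*1 = -⅐)
F(U) = -7 - 4*U
F(-147) + b(-210, 59) = (-7 - 4*(-147)) - ⅐ = (-7 + 588) - ⅐ = 581 - ⅐ = 4066/7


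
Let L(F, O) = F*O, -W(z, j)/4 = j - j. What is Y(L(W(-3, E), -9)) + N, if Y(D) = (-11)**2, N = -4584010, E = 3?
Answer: -4583889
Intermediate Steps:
W(z, j) = 0 (W(z, j) = -4*(j - j) = -4*0 = 0)
Y(D) = 121
Y(L(W(-3, E), -9)) + N = 121 - 4584010 = -4583889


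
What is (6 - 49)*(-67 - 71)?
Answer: 5934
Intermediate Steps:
(6 - 49)*(-67 - 71) = -43*(-138) = 5934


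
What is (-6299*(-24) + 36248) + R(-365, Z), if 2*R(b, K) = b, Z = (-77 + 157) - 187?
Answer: 374483/2 ≈ 1.8724e+5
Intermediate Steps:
Z = -107 (Z = 80 - 187 = -107)
R(b, K) = b/2
(-6299*(-24) + 36248) + R(-365, Z) = (-6299*(-24) + 36248) + (½)*(-365) = (151176 + 36248) - 365/2 = 187424 - 365/2 = 374483/2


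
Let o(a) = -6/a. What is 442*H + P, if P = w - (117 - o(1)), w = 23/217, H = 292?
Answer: 27980220/217 ≈ 1.2894e+5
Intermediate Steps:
w = 23/217 (w = 23*(1/217) = 23/217 ≈ 0.10599)
P = -26668/217 (P = 23/217 - (117 - (-6)/1) = 23/217 - (117 - (-6)) = 23/217 - (117 - 1*(-6)) = 23/217 - (117 + 6) = 23/217 - 1*123 = 23/217 - 123 = -26668/217 ≈ -122.89)
442*H + P = 442*292 - 26668/217 = 129064 - 26668/217 = 27980220/217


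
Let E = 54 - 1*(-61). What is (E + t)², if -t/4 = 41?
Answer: 2401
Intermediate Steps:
t = -164 (t = -4*41 = -164)
E = 115 (E = 54 + 61 = 115)
(E + t)² = (115 - 164)² = (-49)² = 2401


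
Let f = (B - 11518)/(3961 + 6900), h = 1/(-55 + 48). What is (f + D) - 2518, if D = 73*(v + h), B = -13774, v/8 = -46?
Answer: -2234795211/76027 ≈ -29395.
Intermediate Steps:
v = -368 (v = 8*(-46) = -368)
h = -⅐ (h = 1/(-7) = -⅐ ≈ -0.14286)
f = -25292/10861 (f = (-13774 - 11518)/(3961 + 6900) = -25292/10861 ≈ -2.3287)
D = -188121/7 (D = 73*(-368 - ⅐) = 73*(-2577/7) = -188121/7 ≈ -26874.)
(f + D) - 2518 = (-25292/10861 - 188121/7) - 2518 = -2043359225/76027 - 2518 = -2234795211/76027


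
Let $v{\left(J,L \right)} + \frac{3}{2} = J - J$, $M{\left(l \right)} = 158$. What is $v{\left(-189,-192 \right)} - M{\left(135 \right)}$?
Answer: $- \frac{319}{2} \approx -159.5$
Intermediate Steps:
$v{\left(J,L \right)} = - \frac{3}{2}$ ($v{\left(J,L \right)} = - \frac{3}{2} + \left(J - J\right) = - \frac{3}{2} + 0 = - \frac{3}{2}$)
$v{\left(-189,-192 \right)} - M{\left(135 \right)} = - \frac{3}{2} - 158 = - \frac{319}{2}$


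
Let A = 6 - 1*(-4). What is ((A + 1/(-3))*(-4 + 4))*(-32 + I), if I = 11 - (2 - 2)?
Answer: 0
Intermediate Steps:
A = 10 (A = 6 + 4 = 10)
I = 11 (I = 11 - 0 = 11 - 1*0 = 11 + 0 = 11)
((A + 1/(-3))*(-4 + 4))*(-32 + I) = ((10 + 1/(-3))*(-4 + 4))*(-32 + 11) = ((10 - 1/3)*0)*(-21) = ((29/3)*0)*(-21) = 0*(-21) = 0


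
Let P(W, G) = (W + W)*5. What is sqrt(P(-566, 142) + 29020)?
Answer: 8*sqrt(365) ≈ 152.84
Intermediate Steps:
P(W, G) = 10*W (P(W, G) = (2*W)*5 = 10*W)
sqrt(P(-566, 142) + 29020) = sqrt(10*(-566) + 29020) = sqrt(-5660 + 29020) = sqrt(23360) = 8*sqrt(365)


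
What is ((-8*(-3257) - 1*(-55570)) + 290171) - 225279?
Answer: 146518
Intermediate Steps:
((-8*(-3257) - 1*(-55570)) + 290171) - 225279 = ((26056 + 55570) + 290171) - 225279 = (81626 + 290171) - 225279 = 371797 - 225279 = 146518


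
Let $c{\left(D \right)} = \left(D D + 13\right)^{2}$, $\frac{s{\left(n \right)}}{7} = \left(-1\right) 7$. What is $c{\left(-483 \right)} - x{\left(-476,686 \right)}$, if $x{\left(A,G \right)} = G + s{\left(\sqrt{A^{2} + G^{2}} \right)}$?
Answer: $54429822567$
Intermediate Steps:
$s{\left(n \right)} = -49$ ($s{\left(n \right)} = 7 \left(\left(-1\right) 7\right) = 7 \left(-7\right) = -49$)
$x{\left(A,G \right)} = -49 + G$ ($x{\left(A,G \right)} = G - 49 = -49 + G$)
$c{\left(D \right)} = \left(13 + D^{2}\right)^{2}$ ($c{\left(D \right)} = \left(D^{2} + 13\right)^{2} = \left(13 + D^{2}\right)^{2}$)
$c{\left(-483 \right)} - x{\left(-476,686 \right)} = \left(13 + \left(-483\right)^{2}\right)^{2} - \left(-49 + 686\right) = \left(13 + 233289\right)^{2} - 637 = 233302^{2} - 637 = 54429823204 - 637 = 54429822567$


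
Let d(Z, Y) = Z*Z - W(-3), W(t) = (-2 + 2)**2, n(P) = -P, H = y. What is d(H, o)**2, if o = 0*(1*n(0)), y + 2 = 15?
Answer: 28561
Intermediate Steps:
y = 13 (y = -2 + 15 = 13)
H = 13
o = 0 (o = 0*(1*(-1*0)) = 0*(1*0) = 0*0 = 0)
W(t) = 0 (W(t) = 0**2 = 0)
d(Z, Y) = Z**2 (d(Z, Y) = Z*Z - 1*0 = Z**2 + 0 = Z**2)
d(H, o)**2 = (13**2)**2 = 169**2 = 28561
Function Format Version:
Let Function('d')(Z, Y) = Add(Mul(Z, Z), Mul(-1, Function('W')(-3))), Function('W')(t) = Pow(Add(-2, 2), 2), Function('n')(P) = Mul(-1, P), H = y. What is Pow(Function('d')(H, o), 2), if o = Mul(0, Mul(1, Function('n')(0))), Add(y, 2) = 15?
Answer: 28561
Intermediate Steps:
y = 13 (y = Add(-2, 15) = 13)
H = 13
o = 0 (o = Mul(0, Mul(1, Mul(-1, 0))) = Mul(0, Mul(1, 0)) = Mul(0, 0) = 0)
Function('W')(t) = 0 (Function('W')(t) = Pow(0, 2) = 0)
Function('d')(Z, Y) = Pow(Z, 2) (Function('d')(Z, Y) = Add(Mul(Z, Z), Mul(-1, 0)) = Add(Pow(Z, 2), 0) = Pow(Z, 2))
Pow(Function('d')(H, o), 2) = Pow(Pow(13, 2), 2) = Pow(169, 2) = 28561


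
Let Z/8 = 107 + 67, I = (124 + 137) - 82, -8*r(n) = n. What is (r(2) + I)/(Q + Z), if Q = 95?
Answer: 715/5948 ≈ 0.12021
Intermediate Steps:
r(n) = -n/8
I = 179 (I = 261 - 82 = 179)
Z = 1392 (Z = 8*(107 + 67) = 8*174 = 1392)
(r(2) + I)/(Q + Z) = (-⅛*2 + 179)/(95 + 1392) = (-¼ + 179)/1487 = (715/4)*(1/1487) = 715/5948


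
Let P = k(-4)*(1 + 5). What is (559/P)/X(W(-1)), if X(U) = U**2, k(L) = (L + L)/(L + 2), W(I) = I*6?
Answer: 559/864 ≈ 0.64699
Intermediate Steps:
W(I) = 6*I
k(L) = 2*L/(2 + L) (k(L) = (2*L)/(2 + L) = 2*L/(2 + L))
P = 24 (P = (2*(-4)/(2 - 4))*(1 + 5) = (2*(-4)/(-2))*6 = (2*(-4)*(-1/2))*6 = 4*6 = 24)
(559/P)/X(W(-1)) = (559/24)/((6*(-1))**2) = (559*(1/24))/((-6)**2) = (559/24)/36 = (559/24)*(1/36) = 559/864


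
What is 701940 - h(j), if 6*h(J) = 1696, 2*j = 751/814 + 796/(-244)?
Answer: 2104972/3 ≈ 7.0166e+5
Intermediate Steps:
j = -116175/99308 (j = (751/814 + 796/(-244))/2 = (751*(1/814) + 796*(-1/244))/2 = (751/814 - 199/61)/2 = (½)*(-116175/49654) = -116175/99308 ≈ -1.1698)
h(J) = 848/3 (h(J) = (⅙)*1696 = 848/3)
701940 - h(j) = 701940 - 1*848/3 = 701940 - 848/3 = 2104972/3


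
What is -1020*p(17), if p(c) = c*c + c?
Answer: -312120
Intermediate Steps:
p(c) = c + c² (p(c) = c² + c = c + c²)
-1020*p(17) = -17340*(1 + 17) = -17340*18 = -1020*306 = -312120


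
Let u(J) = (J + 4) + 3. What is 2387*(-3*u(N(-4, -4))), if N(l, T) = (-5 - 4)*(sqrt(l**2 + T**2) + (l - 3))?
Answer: -501270 + 257796*sqrt(2) ≈ -1.3669e+5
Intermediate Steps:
N(l, T) = 27 - 9*l - 9*sqrt(T**2 + l**2) (N(l, T) = -9*(sqrt(T**2 + l**2) + (-3 + l)) = -9*(-3 + l + sqrt(T**2 + l**2)) = 27 - 9*l - 9*sqrt(T**2 + l**2))
u(J) = 7 + J (u(J) = (4 + J) + 3 = 7 + J)
2387*(-3*u(N(-4, -4))) = 2387*(-3*(7 + (27 - 9*(-4) - 9*sqrt((-4)**2 + (-4)**2)))) = 2387*(-3*(7 + (27 + 36 - 9*sqrt(16 + 16)))) = 2387*(-3*(7 + (27 + 36 - 36*sqrt(2)))) = 2387*(-3*(7 + (63 - 36*sqrt(2)))) = 2387*(-3*(70 - 36*sqrt(2))) = 2387*(-210 + 108*sqrt(2)) = -501270 + 257796*sqrt(2)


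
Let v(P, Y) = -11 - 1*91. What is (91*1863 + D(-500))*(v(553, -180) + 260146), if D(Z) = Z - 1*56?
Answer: 43941454988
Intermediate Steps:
v(P, Y) = -102 (v(P, Y) = -11 - 91 = -102)
D(Z) = -56 + Z (D(Z) = Z - 56 = -56 + Z)
(91*1863 + D(-500))*(v(553, -180) + 260146) = (91*1863 + (-56 - 500))*(-102 + 260146) = (169533 - 556)*260044 = 168977*260044 = 43941454988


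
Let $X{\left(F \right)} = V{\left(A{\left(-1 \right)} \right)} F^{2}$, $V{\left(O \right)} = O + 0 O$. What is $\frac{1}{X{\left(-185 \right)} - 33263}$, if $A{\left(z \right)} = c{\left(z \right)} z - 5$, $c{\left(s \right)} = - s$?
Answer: $- \frac{1}{238613} \approx -4.1909 \cdot 10^{-6}$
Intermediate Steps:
$A{\left(z \right)} = -5 - z^{2}$ ($A{\left(z \right)} = - z z - 5 = - z^{2} - 5 = -5 - z^{2}$)
$V{\left(O \right)} = O$ ($V{\left(O \right)} = O + 0 = O$)
$X{\left(F \right)} = - 6 F^{2}$ ($X{\left(F \right)} = \left(-5 - \left(-1\right)^{2}\right) F^{2} = \left(-5 - 1\right) F^{2} = - 6 F^{2}$)
$\frac{1}{X{\left(-185 \right)} - 33263} = \frac{1}{- 6 \left(-185\right)^{2} - 33263} = \frac{1}{\left(-6\right) 34225 - 33263} = \frac{1}{-205350 - 33263} = \frac{1}{-238613} = - \frac{1}{238613}$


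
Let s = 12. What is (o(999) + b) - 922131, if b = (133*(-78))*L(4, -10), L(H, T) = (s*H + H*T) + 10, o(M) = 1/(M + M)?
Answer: -2215508273/1998 ≈ -1.1089e+6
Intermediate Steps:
o(M) = 1/(2*M)
L(H, T) = 10 + 12*H + H*T (L(H, T) = (12*H + H*T) + 10 = 10 + 12*H + H*T)
b = -186732 (b = (133*(-78))*(10 + 12*4 + 4*(-10)) = -10374*(10 + 48 - 40) = -10374*18 = -186732)
(o(999) + b) - 922131 = ((1/2)/999 - 186732) - 922131 = ((1/2)*(1/999) - 186732) - 922131 = (1/1998 - 186732) - 922131 = -373090535/1998 - 922131 = -2215508273/1998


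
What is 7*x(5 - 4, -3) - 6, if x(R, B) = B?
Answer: -27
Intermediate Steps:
7*x(5 - 4, -3) - 6 = 7*(-3) - 6 = -21 - 6 = -27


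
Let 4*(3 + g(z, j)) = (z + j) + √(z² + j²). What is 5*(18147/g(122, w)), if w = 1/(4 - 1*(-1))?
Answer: -9998997/685 + 18147*√372101/685 ≈ 1563.0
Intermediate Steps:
w = ⅕ (w = 1/(4 + 1) = 1/5 = ⅕ ≈ 0.20000)
g(z, j) = -3 + j/4 + z/4 + √(j² + z²)/4 (g(z, j) = -3 + ((z + j) + √(z² + j²))/4 = -3 + ((j + z) + √(j² + z²))/4 = -3 + (j + z + √(j² + z²))/4 = -3 + (j/4 + z/4 + √(j² + z²)/4) = -3 + j/4 + z/4 + √(j² + z²)/4)
5*(18147/g(122, w)) = 5*(18147/(-3 + (¼)*(⅕) + (¼)*122 + √((⅕)² + 122²)/4)) = 5*(18147/(-3 + 1/20 + 61/2 + √(1/25 + 14884)/4)) = 5*(18147/(-3 + 1/20 + 61/2 + √(372101/25)/4)) = 5*(18147/(-3 + 1/20 + 61/2 + (√372101/5)/4)) = 5*(18147/(-3 + 1/20 + 61/2 + √372101/20)) = 5*(18147/(551/20 + √372101/20)) = 90735/(551/20 + √372101/20)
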